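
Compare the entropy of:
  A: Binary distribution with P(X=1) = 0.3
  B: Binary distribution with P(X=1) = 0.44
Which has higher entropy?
B

For binary distributions, entropy is maximized at p=0.5 and decreases as p moves toward 0 or 1.

H(A) = H(0.3) = 0.8813 bits
H(B) = H(0.44) = 0.9896 bits

Distribution B (p=0.44) is closer to uniform (p=0.5), so it has higher entropy.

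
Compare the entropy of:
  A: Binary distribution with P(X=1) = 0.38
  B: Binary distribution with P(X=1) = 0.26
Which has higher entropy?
A

For binary distributions, entropy is maximized at p=0.5 and decreases as p moves toward 0 or 1.

H(A) = H(0.38) = 0.9580 bits
H(B) = H(0.26) = 0.8267 bits

Distribution A (p=0.38) is closer to uniform (p=0.5), so it has higher entropy.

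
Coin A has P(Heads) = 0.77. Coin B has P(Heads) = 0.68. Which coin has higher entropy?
B

For binary distributions, entropy is maximized at p=0.5 and decreases as p moves toward 0 or 1.

H(A) = H(0.77) = 0.7780 bits
H(B) = H(0.68) = 0.9044 bits

Distribution B (p=0.68) is closer to uniform (p=0.5), so it has higher entropy.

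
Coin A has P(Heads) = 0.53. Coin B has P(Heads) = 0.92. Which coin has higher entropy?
A

For binary distributions, entropy is maximized at p=0.5 and decreases as p moves toward 0 or 1.

H(A) = H(0.53) = 0.9974 bits
H(B) = H(0.92) = 0.4022 bits

Distribution A (p=0.53) is closer to uniform (p=0.5), so it has higher entropy.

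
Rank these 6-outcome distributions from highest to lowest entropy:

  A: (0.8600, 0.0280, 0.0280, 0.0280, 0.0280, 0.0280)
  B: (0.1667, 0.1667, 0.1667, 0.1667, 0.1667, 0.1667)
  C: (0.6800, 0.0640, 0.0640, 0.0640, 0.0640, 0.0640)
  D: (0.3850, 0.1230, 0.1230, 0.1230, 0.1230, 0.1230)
B > D > C > A

Key insight: Entropy is maximized by uniform distributions and minimized by concentrated distributions.

Entropies:
  H(A) = 0.9093 bits
  H(B) = 2.5850 bits
  H(C) = 1.6474 bits
  H(D) = 2.3895 bits

Ranking: B > D > C > A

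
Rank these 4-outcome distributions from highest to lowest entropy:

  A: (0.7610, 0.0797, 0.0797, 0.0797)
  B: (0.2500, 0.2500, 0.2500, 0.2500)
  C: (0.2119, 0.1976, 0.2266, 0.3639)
B > C > A

Key insight: Entropy is maximized by uniform distributions and minimized by concentrated distributions.

- Uniform distributions have maximum entropy log₂(4) = 2.0000 bits
- The more "peaked" or concentrated a distribution, the lower its entropy

Entropies:
  H(A) = 1.1722 bits
  H(B) = 2.0000 bits
  H(C) = 1.9527 bits

Ranking: B > C > A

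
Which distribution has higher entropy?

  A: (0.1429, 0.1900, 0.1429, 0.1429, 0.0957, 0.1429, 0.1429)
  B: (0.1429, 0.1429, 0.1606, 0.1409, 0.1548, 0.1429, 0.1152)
B

Both distributions are close to uniform, making this a harder comparison.

H(A) = 2.7845 bits
H(B) = 2.8010 bits

The distribution closer to uniform has higher entropy.
Answer: B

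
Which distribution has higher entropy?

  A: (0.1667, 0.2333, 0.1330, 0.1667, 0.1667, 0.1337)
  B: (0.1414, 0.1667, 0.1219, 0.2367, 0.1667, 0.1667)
A

Both distributions are close to uniform, making this a harder comparison.

H(A) = 2.5576 bits
H(B) = 2.5538 bits

The distribution closer to uniform has higher entropy.
Answer: A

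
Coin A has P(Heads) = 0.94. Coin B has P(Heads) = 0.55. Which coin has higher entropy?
B

For binary distributions, entropy is maximized at p=0.5 and decreases as p moves toward 0 or 1.

H(A) = H(0.94) = 0.3274 bits
H(B) = H(0.55) = 0.9928 bits

Distribution B (p=0.55) is closer to uniform (p=0.5), so it has higher entropy.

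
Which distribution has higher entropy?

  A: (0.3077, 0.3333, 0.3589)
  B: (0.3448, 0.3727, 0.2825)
A

Both distributions are close to uniform, making this a harder comparison.

H(A) = 1.5821 bits
H(B) = 1.5756 bits

The distribution closer to uniform has higher entropy.
Answer: A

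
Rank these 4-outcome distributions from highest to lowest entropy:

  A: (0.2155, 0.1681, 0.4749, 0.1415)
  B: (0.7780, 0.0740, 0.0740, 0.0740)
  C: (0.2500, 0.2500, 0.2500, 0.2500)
C > A > B

Key insight: Entropy is maximized by uniform distributions and minimized by concentrated distributions.

- Uniform distributions have maximum entropy log₂(4) = 2.0000 bits
- The more "peaked" or concentrated a distribution, the lower its entropy

Entropies:
  H(A) = 1.8190 bits
  H(B) = 1.1157 bits
  H(C) = 2.0000 bits

Ranking: C > A > B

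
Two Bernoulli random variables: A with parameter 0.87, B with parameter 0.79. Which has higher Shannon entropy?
B

For binary distributions, entropy is maximized at p=0.5 and decreases as p moves toward 0 or 1.

H(A) = H(0.87) = 0.5574 bits
H(B) = H(0.79) = 0.7415 bits

Distribution B (p=0.79) is closer to uniform (p=0.5), so it has higher entropy.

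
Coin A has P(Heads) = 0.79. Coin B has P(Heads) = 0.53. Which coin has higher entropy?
B

For binary distributions, entropy is maximized at p=0.5 and decreases as p moves toward 0 or 1.

H(A) = H(0.79) = 0.7415 bits
H(B) = H(0.53) = 0.9974 bits

Distribution B (p=0.53) is closer to uniform (p=0.5), so it has higher entropy.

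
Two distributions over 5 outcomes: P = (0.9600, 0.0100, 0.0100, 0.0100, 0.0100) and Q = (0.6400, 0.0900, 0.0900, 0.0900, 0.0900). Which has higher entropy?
Q

P is highly concentrated on one outcome (96%), making it nearly deterministic. Q spreads its mass more evenly (max 64%). The more spread-out distribution has higher entropy: H(P) ≈ 0.322 bits, H(Q) ≈ 1.663 bits.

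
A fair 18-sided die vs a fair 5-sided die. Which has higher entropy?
18-sided die

Both are uniform distributions; for uniform over n outcomes, H = log₂(n). H(18-sided) = log₂(18) = 4.170 bits and H(5-sided) = log₂(5) = 2.322 bits. More outcomes in a uniform distribution means higher entropy.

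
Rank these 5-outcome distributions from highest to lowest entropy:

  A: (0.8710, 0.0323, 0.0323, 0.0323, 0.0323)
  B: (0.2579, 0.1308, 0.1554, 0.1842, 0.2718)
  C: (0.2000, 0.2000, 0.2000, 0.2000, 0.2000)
C > B > A

Key insight: Entropy is maximized by uniform distributions and minimized by concentrated distributions.

- Uniform distributions have maximum entropy log₂(5) = 2.3219 bits
- The more "peaked" or concentrated a distribution, the lower its entropy

Entropies:
  H(A) = 0.8127 bits
  H(B) = 2.2657 bits
  H(C) = 2.3219 bits

Ranking: C > B > A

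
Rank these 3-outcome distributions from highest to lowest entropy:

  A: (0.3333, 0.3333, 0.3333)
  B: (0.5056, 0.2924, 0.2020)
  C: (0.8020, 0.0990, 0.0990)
A > B > C

Key insight: Entropy is maximized by uniform distributions and minimized by concentrated distributions.

- Uniform distributions have maximum entropy log₂(3) = 1.5850 bits
- The more "peaked" or concentrated a distribution, the lower its entropy

Entropies:
  H(A) = 1.5850 bits
  H(B) = 1.4823 bits
  H(C) = 0.9159 bits

Ranking: A > B > C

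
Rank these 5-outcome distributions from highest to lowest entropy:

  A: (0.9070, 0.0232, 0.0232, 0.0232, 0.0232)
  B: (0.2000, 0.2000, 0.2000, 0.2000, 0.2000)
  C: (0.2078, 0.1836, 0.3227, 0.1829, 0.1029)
B > C > A

Key insight: Entropy is maximized by uniform distributions and minimized by concentrated distributions.

- Uniform distributions have maximum entropy log₂(5) = 2.3219 bits
- The more "peaked" or concentrated a distribution, the lower its entropy

Entropies:
  H(A) = 0.6324 bits
  H(B) = 2.3219 bits
  H(C) = 2.2325 bits

Ranking: B > C > A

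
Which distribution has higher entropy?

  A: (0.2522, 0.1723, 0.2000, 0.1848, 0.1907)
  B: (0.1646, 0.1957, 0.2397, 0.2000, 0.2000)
B

Both distributions are close to uniform, making this a harder comparison.

H(A) = 2.3088 bits
H(B) = 2.3117 bits

The distribution closer to uniform has higher entropy.
Answer: B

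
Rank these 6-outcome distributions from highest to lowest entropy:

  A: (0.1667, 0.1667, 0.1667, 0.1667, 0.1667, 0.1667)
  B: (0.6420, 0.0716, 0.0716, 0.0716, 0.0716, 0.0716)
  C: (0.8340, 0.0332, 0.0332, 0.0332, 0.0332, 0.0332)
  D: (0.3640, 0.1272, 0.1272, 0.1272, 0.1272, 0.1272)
A > D > B > C

Key insight: Entropy is maximized by uniform distributions and minimized by concentrated distributions.

Entropies:
  H(A) = 2.5850 bits
  H(B) = 1.7723 bits
  H(C) = 1.0339 bits
  H(D) = 2.4227 bits

Ranking: A > D > B > C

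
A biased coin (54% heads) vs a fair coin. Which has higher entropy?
Fair coin

The fair coin is uniform (p=0.5), maximizing binary entropy at 1 bit. The biased coin has H(0.54) ≈ 0.995 bits — its outcome is more predictable, so its entropy is lower.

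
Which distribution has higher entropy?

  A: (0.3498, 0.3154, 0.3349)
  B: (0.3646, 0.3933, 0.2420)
A

Both distributions are close to uniform, making this a harder comparison.

H(A) = 1.5837 bits
H(B) = 1.5556 bits

The distribution closer to uniform has higher entropy.
Answer: A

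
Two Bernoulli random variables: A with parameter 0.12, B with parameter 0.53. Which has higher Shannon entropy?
B

For binary distributions, entropy is maximized at p=0.5 and decreases as p moves toward 0 or 1.

H(A) = H(0.12) = 0.5294 bits
H(B) = H(0.53) = 0.9974 bits

Distribution B (p=0.53) is closer to uniform (p=0.5), so it has higher entropy.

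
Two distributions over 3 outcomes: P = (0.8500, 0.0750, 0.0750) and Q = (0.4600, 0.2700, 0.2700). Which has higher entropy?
Q

P is highly concentrated on one outcome (85%), making it nearly deterministic. Q spreads its mass more evenly (max 46%). The more spread-out distribution has higher entropy: H(P) ≈ 0.760 bits, H(Q) ≈ 1.535 bits.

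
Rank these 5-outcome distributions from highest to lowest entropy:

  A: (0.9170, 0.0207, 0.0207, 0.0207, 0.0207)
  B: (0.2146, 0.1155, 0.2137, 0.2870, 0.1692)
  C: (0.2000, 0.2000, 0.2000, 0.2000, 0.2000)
C > B > A

Key insight: Entropy is maximized by uniform distributions and minimized by concentrated distributions.

- Uniform distributions have maximum entropy log₂(5) = 2.3219 bits
- The more "peaked" or concentrated a distribution, the lower its entropy

Entropies:
  H(A) = 0.5787 bits
  H(B) = 2.2624 bits
  H(C) = 2.3219 bits

Ranking: C > B > A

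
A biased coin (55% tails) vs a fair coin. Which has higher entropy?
Fair coin

The fair coin is uniform (p=0.5), maximizing binary entropy at 1 bit. The biased coin has H(0.55) ≈ 0.993 bits — its outcome is more predictable, so its entropy is lower.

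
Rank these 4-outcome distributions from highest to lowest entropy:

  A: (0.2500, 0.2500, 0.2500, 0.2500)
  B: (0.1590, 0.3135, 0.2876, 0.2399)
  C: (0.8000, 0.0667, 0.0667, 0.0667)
A > B > C

Key insight: Entropy is maximized by uniform distributions and minimized by concentrated distributions.

- Uniform distributions have maximum entropy log₂(4) = 2.0000 bits
- The more "peaked" or concentrated a distribution, the lower its entropy

Entropies:
  H(A) = 2.0000 bits
  H(B) = 1.9576 bits
  H(C) = 1.0389 bits

Ranking: A > B > C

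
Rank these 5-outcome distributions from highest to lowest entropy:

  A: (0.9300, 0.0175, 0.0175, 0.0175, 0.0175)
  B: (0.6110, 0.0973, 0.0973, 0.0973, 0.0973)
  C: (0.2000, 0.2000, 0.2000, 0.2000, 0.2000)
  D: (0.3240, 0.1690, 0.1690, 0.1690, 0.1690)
C > D > B > A

Key insight: Entropy is maximized by uniform distributions and minimized by concentrated distributions.

Entropies:
  H(A) = 0.5059 bits
  H(B) = 1.7422 bits
  H(C) = 2.3219 bits
  H(D) = 2.2607 bits

Ranking: C > D > B > A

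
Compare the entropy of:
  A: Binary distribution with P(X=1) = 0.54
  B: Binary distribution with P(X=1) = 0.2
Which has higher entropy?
A

For binary distributions, entropy is maximized at p=0.5 and decreases as p moves toward 0 or 1.

H(A) = H(0.54) = 0.9954 bits
H(B) = H(0.2) = 0.7219 bits

Distribution A (p=0.54) is closer to uniform (p=0.5), so it has higher entropy.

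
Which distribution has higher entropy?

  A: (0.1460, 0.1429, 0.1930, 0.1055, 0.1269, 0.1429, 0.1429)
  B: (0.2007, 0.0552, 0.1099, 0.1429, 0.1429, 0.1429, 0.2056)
A

Both distributions are close to uniform, making this a harder comparison.

H(A) = 2.7868 bits
H(B) = 2.7182 bits

The distribution closer to uniform has higher entropy.
Answer: A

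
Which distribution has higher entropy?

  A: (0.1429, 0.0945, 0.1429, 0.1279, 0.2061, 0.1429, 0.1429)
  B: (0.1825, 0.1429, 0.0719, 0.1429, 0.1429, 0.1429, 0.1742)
A

Both distributions are close to uniform, making this a harder comparison.

H(A) = 2.7750 bits
H(B) = 2.7642 bits

The distribution closer to uniform has higher entropy.
Answer: A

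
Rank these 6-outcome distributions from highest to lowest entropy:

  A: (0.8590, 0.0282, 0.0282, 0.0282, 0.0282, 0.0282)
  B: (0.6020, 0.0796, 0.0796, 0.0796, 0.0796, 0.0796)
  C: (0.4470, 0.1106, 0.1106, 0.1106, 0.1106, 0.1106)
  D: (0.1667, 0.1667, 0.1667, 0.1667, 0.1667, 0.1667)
D > C > B > A

Key insight: Entropy is maximized by uniform distributions and minimized by concentrated distributions.

Entropies:
  H(A) = 0.9142 bits
  H(B) = 1.8939 bits
  H(C) = 2.2759 bits
  H(D) = 2.5850 bits

Ranking: D > C > B > A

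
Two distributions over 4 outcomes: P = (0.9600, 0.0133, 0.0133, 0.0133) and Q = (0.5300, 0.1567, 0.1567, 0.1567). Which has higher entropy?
Q

P is highly concentrated on one outcome (96%), making it nearly deterministic. Q spreads its mass more evenly (max 53%). The more spread-out distribution has higher entropy: H(P) ≈ 0.306 bits, H(Q) ≈ 1.742 bits.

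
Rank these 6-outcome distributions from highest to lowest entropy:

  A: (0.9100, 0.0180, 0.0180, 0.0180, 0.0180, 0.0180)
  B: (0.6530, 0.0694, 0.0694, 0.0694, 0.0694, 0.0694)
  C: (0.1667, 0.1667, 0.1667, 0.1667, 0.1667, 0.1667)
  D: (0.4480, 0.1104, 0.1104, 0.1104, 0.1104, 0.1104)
C > D > B > A

Key insight: Entropy is maximized by uniform distributions and minimized by concentrated distributions.

Entropies:
  H(A) = 0.6454 bits
  H(B) = 1.7371 bits
  H(C) = 2.5850 bits
  H(D) = 2.2739 bits

Ranking: C > D > B > A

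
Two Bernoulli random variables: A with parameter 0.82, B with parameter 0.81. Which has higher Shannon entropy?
B

For binary distributions, entropy is maximized at p=0.5 and decreases as p moves toward 0 or 1.

H(A) = H(0.82) = 0.6801 bits
H(B) = H(0.81) = 0.7015 bits

Distribution B (p=0.81) is closer to uniform (p=0.5), so it has higher entropy.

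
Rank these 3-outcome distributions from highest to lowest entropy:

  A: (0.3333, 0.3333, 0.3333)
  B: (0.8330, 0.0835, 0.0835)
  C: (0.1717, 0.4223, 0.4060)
A > C > B

Key insight: Entropy is maximized by uniform distributions and minimized by concentrated distributions.

- Uniform distributions have maximum entropy log₂(3) = 1.5850 bits
- The more "peaked" or concentrated a distribution, the lower its entropy

Entropies:
  H(A) = 1.5850 bits
  H(B) = 0.8178 bits
  H(C) = 1.4896 bits

Ranking: A > C > B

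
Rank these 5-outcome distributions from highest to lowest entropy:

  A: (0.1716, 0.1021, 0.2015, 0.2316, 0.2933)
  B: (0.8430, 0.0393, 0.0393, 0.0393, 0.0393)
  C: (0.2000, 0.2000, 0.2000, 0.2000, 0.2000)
C > A > B

Key insight: Entropy is maximized by uniform distributions and minimized by concentrated distributions.

- Uniform distributions have maximum entropy log₂(5) = 2.3219 bits
- The more "peaked" or concentrated a distribution, the lower its entropy

Entropies:
  H(A) = 2.2458 bits
  H(B) = 0.9411 bits
  H(C) = 2.3219 bits

Ranking: C > A > B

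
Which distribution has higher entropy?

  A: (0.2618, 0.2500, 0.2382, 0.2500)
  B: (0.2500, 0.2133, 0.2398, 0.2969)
A

Both distributions are close to uniform, making this a harder comparison.

H(A) = 1.9992 bits
H(B) = 1.9896 bits

The distribution closer to uniform has higher entropy.
Answer: A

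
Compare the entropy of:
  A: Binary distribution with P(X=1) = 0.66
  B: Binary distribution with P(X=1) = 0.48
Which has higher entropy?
B

For binary distributions, entropy is maximized at p=0.5 and decreases as p moves toward 0 or 1.

H(A) = H(0.66) = 0.9248 bits
H(B) = H(0.48) = 0.9988 bits

Distribution B (p=0.48) is closer to uniform (p=0.5), so it has higher entropy.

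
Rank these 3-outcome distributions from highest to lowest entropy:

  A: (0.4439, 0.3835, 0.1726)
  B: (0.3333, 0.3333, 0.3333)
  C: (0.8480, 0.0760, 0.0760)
B > A > C

Key insight: Entropy is maximized by uniform distributions and minimized by concentrated distributions.

- Uniform distributions have maximum entropy log₂(3) = 1.5850 bits
- The more "peaked" or concentrated a distribution, the lower its entropy

Entropies:
  H(A) = 1.4878 bits
  H(B) = 1.5850 bits
  H(C) = 0.7668 bits

Ranking: B > A > C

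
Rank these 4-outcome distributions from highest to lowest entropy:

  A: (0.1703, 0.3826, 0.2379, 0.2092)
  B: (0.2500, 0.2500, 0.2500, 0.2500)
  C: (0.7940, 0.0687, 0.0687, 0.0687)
B > A > C

Key insight: Entropy is maximized by uniform distributions and minimized by concentrated distributions.

- Uniform distributions have maximum entropy log₂(4) = 2.0000 bits
- The more "peaked" or concentrated a distribution, the lower its entropy

Entropies:
  H(A) = 1.9302 bits
  H(B) = 2.0000 bits
  H(C) = 1.0603 bits

Ranking: B > A > C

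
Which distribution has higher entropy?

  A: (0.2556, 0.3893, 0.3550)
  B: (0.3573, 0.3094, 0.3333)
B

Both distributions are close to uniform, making this a harder comparison.

H(A) = 1.5633 bits
H(B) = 1.5825 bits

The distribution closer to uniform has higher entropy.
Answer: B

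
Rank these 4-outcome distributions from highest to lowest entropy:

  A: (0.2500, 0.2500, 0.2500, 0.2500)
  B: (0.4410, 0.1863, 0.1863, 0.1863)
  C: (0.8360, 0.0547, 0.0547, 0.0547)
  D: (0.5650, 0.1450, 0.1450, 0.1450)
A > B > D > C

Key insight: Entropy is maximized by uniform distributions and minimized by concentrated distributions.

Entropies:
  H(A) = 2.0000 bits
  H(B) = 1.8759 bits
  H(C) = 0.9037 bits
  H(D) = 1.6772 bits

Ranking: A > B > D > C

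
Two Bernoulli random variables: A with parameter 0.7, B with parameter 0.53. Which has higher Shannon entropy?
B

For binary distributions, entropy is maximized at p=0.5 and decreases as p moves toward 0 or 1.

H(A) = H(0.7) = 0.8813 bits
H(B) = H(0.53) = 0.9974 bits

Distribution B (p=0.53) is closer to uniform (p=0.5), so it has higher entropy.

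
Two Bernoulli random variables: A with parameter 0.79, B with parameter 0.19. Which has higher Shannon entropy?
A

For binary distributions, entropy is maximized at p=0.5 and decreases as p moves toward 0 or 1.

H(A) = H(0.79) = 0.7415 bits
H(B) = H(0.19) = 0.7015 bits

Distribution A (p=0.79) is closer to uniform (p=0.5), so it has higher entropy.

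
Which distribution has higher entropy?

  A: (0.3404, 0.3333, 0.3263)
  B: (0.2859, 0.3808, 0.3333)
A

Both distributions are close to uniform, making this a harder comparison.

H(A) = 1.5847 bits
H(B) = 1.5752 bits

The distribution closer to uniform has higher entropy.
Answer: A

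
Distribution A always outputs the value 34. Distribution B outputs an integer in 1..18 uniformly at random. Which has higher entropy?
B

A is deterministic, so H(A) = 0. B is uniform over 18 outcomes, so H(B) = log₂(18) = 4.170 bits. Any distribution with genuine randomness has higher entropy than a deterministic one.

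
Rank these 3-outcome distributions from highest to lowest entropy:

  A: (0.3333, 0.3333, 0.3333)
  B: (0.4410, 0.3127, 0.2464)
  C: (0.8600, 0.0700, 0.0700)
A > B > C

Key insight: Entropy is maximized by uniform distributions and minimized by concentrated distributions.

- Uniform distributions have maximum entropy log₂(3) = 1.5850 bits
- The more "peaked" or concentrated a distribution, the lower its entropy

Entropies:
  H(A) = 1.5850 bits
  H(B) = 1.5433 bits
  H(C) = 0.7242 bits

Ranking: A > B > C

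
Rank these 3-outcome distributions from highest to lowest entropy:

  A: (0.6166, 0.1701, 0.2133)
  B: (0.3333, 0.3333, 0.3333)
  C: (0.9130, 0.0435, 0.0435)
B > A > C

Key insight: Entropy is maximized by uniform distributions and minimized by concentrated distributions.

- Uniform distributions have maximum entropy log₂(3) = 1.5850 bits
- The more "peaked" or concentrated a distribution, the lower its entropy

Entropies:
  H(A) = 1.3402 bits
  H(B) = 1.5850 bits
  H(C) = 0.5134 bits

Ranking: B > A > C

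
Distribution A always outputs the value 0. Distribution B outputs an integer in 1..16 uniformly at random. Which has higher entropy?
B

A is deterministic, so H(A) = 0. B is uniform over 16 outcomes, so H(B) = log₂(16) = 4.000 bits. Any distribution with genuine randomness has higher entropy than a deterministic one.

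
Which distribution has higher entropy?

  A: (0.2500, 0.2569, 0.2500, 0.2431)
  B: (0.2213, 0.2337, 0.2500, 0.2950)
A

Both distributions are close to uniform, making this a harder comparison.

H(A) = 1.9997 bits
H(B) = 1.9912 bits

The distribution closer to uniform has higher entropy.
Answer: A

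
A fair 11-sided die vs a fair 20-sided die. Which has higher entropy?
20-sided die

Both are uniform distributions; for uniform over n outcomes, H = log₂(n). H(11-sided) = log₂(11) = 3.459 bits and H(20-sided) = log₂(20) = 4.322 bits. More outcomes in a uniform distribution means higher entropy.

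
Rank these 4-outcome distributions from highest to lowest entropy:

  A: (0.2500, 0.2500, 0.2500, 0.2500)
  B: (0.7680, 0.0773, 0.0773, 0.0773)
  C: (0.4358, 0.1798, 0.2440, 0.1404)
A > C > B

Key insight: Entropy is maximized by uniform distributions and minimized by concentrated distributions.

- Uniform distributions have maximum entropy log₂(4) = 2.0000 bits
- The more "peaked" or concentrated a distribution, the lower its entropy

Entropies:
  H(A) = 2.0000 bits
  H(B) = 1.1492 bits
  H(C) = 1.8614 bits

Ranking: A > C > B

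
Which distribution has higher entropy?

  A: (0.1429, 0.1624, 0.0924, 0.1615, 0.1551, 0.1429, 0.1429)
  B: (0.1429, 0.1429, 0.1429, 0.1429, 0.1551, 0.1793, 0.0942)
A

Both distributions are close to uniform, making this a harder comparison.

H(A) = 2.7884 bits
H(B) = 2.7868 bits

The distribution closer to uniform has higher entropy.
Answer: A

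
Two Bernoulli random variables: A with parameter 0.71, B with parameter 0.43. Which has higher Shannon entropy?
B

For binary distributions, entropy is maximized at p=0.5 and decreases as p moves toward 0 or 1.

H(A) = H(0.71) = 0.8687 bits
H(B) = H(0.43) = 0.9858 bits

Distribution B (p=0.43) is closer to uniform (p=0.5), so it has higher entropy.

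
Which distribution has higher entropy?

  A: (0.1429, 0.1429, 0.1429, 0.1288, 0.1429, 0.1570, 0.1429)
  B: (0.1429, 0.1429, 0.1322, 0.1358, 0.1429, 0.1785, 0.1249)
A

Both distributions are close to uniform, making this a harder comparison.

H(A) = 2.8053 bits
H(B) = 2.7989 bits

The distribution closer to uniform has higher entropy.
Answer: A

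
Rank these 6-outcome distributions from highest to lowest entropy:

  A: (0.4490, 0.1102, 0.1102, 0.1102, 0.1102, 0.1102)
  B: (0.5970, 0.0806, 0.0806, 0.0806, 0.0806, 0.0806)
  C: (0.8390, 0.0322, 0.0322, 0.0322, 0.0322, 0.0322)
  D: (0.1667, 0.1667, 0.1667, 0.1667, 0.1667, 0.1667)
D > A > B > C

Key insight: Entropy is maximized by uniform distributions and minimized by concentrated distributions.

Entropies:
  H(A) = 2.2719 bits
  H(B) = 1.9084 bits
  H(C) = 1.0105 bits
  H(D) = 2.5850 bits

Ranking: D > A > B > C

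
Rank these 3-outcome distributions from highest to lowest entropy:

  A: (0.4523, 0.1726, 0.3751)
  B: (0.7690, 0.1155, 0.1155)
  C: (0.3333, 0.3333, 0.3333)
C > A > B

Key insight: Entropy is maximized by uniform distributions and minimized by concentrated distributions.

- Uniform distributions have maximum entropy log₂(3) = 1.5850 bits
- The more "peaked" or concentrated a distribution, the lower its entropy

Entropies:
  H(A) = 1.4858 bits
  H(B) = 1.0108 bits
  H(C) = 1.5850 bits

Ranking: C > A > B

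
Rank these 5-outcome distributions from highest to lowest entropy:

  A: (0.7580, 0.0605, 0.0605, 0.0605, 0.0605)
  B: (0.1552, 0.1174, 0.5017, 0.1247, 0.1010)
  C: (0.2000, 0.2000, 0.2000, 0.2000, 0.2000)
C > B > A

Key insight: Entropy is maximized by uniform distributions and minimized by concentrated distributions.

- Uniform distributions have maximum entropy log₂(5) = 2.3219 bits
- The more "peaked" or concentrated a distribution, the lower its entropy

Entropies:
  H(A) = 1.2824 bits
  H(B) = 1.9878 bits
  H(C) = 2.3219 bits

Ranking: C > B > A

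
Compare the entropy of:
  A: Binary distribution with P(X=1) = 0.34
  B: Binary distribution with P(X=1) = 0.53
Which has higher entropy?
B

For binary distributions, entropy is maximized at p=0.5 and decreases as p moves toward 0 or 1.

H(A) = H(0.34) = 0.9248 bits
H(B) = H(0.53) = 0.9974 bits

Distribution B (p=0.53) is closer to uniform (p=0.5), so it has higher entropy.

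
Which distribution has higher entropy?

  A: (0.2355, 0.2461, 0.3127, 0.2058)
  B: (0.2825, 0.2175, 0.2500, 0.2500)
B

Both distributions are close to uniform, making this a harder comparison.

H(A) = 1.9828 bits
H(B) = 1.9939 bits

The distribution closer to uniform has higher entropy.
Answer: B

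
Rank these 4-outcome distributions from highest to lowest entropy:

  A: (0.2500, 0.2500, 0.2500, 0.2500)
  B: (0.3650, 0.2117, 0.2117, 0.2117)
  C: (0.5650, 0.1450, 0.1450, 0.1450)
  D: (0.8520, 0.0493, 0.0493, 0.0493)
A > B > C > D

Key insight: Entropy is maximized by uniform distributions and minimized by concentrated distributions.

Entropies:
  H(A) = 2.0000 bits
  H(B) = 1.9532 bits
  H(C) = 1.6772 bits
  H(D) = 0.8394 bits

Ranking: A > B > C > D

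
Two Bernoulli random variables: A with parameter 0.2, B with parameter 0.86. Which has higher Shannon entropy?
A

For binary distributions, entropy is maximized at p=0.5 and decreases as p moves toward 0 or 1.

H(A) = H(0.2) = 0.7219 bits
H(B) = H(0.86) = 0.5842 bits

Distribution A (p=0.2) is closer to uniform (p=0.5), so it has higher entropy.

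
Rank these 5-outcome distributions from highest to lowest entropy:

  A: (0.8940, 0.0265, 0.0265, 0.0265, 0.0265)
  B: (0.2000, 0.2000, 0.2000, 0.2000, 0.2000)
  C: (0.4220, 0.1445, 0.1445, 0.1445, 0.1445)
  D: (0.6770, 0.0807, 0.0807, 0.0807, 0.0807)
B > C > D > A

Key insight: Entropy is maximized by uniform distributions and minimized by concentrated distributions.

Entropies:
  H(A) = 0.6997 bits
  H(B) = 2.3219 bits
  H(C) = 2.1384 bits
  H(D) = 1.5536 bits

Ranking: B > C > D > A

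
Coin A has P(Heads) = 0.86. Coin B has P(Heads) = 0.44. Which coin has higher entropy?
B

For binary distributions, entropy is maximized at p=0.5 and decreases as p moves toward 0 or 1.

H(A) = H(0.86) = 0.5842 bits
H(B) = H(0.44) = 0.9896 bits

Distribution B (p=0.44) is closer to uniform (p=0.5), so it has higher entropy.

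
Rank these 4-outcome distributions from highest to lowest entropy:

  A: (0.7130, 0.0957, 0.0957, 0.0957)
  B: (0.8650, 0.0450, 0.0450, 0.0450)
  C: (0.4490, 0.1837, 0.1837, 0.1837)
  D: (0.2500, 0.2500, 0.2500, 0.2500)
D > C > A > B

Key insight: Entropy is maximized by uniform distributions and minimized by concentrated distributions.

Entropies:
  H(A) = 1.3197 bits
  H(B) = 0.7850 bits
  H(C) = 1.8658 bits
  H(D) = 2.0000 bits

Ranking: D > C > A > B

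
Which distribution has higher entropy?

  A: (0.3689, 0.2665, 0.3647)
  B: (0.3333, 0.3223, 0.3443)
B

Both distributions are close to uniform, making this a harder comparison.

H(A) = 1.5699 bits
H(B) = 1.5844 bits

The distribution closer to uniform has higher entropy.
Answer: B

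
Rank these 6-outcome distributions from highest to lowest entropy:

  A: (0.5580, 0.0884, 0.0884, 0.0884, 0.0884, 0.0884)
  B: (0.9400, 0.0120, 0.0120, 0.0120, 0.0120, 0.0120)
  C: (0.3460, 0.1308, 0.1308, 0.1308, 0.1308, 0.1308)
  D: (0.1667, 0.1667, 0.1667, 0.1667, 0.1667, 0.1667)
D > C > A > B

Key insight: Entropy is maximized by uniform distributions and minimized by concentrated distributions.

Entropies:
  H(A) = 2.0166 bits
  H(B) = 0.4668 bits
  H(C) = 2.4490 bits
  H(D) = 2.5850 bits

Ranking: D > C > A > B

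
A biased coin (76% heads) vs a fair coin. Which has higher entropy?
Fair coin

The fair coin is uniform (p=0.5), maximizing binary entropy at 1 bit. The biased coin has H(0.76) ≈ 0.795 bits — its outcome is more predictable, so its entropy is lower.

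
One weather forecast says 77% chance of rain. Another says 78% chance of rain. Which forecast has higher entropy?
77% forecast

Treat each forecast as a Bernoulli distribution. Binary entropy is maximized at p=0.5 and falls off symmetrically toward 0 or 1. The 77% forecast is closer to 50%, so it is more uncertain. H(77%) ≈ 0.778 bits, H(78%) ≈ 0.760 bits.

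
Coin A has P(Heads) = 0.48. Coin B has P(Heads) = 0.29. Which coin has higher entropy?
A

For binary distributions, entropy is maximized at p=0.5 and decreases as p moves toward 0 or 1.

H(A) = H(0.48) = 0.9988 bits
H(B) = H(0.29) = 0.8687 bits

Distribution A (p=0.48) is closer to uniform (p=0.5), so it has higher entropy.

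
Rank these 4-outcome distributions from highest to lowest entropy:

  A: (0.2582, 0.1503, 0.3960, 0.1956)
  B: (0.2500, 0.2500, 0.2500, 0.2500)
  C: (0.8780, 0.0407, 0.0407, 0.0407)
B > A > C

Key insight: Entropy is maximized by uniform distributions and minimized by concentrated distributions.

- Uniform distributions have maximum entropy log₂(4) = 2.0000 bits
- The more "peaked" or concentrated a distribution, the lower its entropy

Entropies:
  H(A) = 1.9049 bits
  H(B) = 2.0000 bits
  H(C) = 0.7284 bits

Ranking: B > A > C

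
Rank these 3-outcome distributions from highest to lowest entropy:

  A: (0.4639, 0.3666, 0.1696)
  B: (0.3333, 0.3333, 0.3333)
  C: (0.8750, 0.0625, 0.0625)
B > A > C

Key insight: Entropy is maximized by uniform distributions and minimized by concentrated distributions.

- Uniform distributions have maximum entropy log₂(3) = 1.5850 bits
- The more "peaked" or concentrated a distribution, the lower its entropy

Entropies:
  H(A) = 1.4789 bits
  H(B) = 1.5850 bits
  H(C) = 0.6686 bits

Ranking: B > A > C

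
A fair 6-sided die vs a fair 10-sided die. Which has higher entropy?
10-sided die

Both are uniform distributions; for uniform over n outcomes, H = log₂(n). H(6-sided) = log₂(6) = 2.585 bits and H(10-sided) = log₂(10) = 3.322 bits. More outcomes in a uniform distribution means higher entropy.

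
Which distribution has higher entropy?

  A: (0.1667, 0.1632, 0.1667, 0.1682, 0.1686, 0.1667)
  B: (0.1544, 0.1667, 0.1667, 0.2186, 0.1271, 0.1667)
A

Both distributions are close to uniform, making this a harder comparison.

H(A) = 2.5849 bits
H(B) = 2.5663 bits

The distribution closer to uniform has higher entropy.
Answer: A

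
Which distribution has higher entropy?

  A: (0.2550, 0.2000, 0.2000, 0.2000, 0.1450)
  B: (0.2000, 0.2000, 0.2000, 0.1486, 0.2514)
B

Both distributions are close to uniform, making this a harder comparison.

H(A) = 2.2998 bits
H(B) = 2.3026 bits

The distribution closer to uniform has higher entropy.
Answer: B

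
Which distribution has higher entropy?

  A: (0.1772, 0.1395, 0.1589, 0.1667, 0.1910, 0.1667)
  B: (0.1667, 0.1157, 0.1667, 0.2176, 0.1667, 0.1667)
A

Both distributions are close to uniform, making this a harder comparison.

H(A) = 2.5784 bits
H(B) = 2.5621 bits

The distribution closer to uniform has higher entropy.
Answer: A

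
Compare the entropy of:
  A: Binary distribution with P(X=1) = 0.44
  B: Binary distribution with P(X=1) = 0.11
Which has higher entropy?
A

For binary distributions, entropy is maximized at p=0.5 and decreases as p moves toward 0 or 1.

H(A) = H(0.44) = 0.9896 bits
H(B) = H(0.11) = 0.4999 bits

Distribution A (p=0.44) is closer to uniform (p=0.5), so it has higher entropy.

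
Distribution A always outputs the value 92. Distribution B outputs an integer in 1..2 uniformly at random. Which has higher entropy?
B

A is deterministic, so H(A) = 0. B is uniform over 2 outcomes, so H(B) = log₂(2) = 1.000 bits. Any distribution with genuine randomness has higher entropy than a deterministic one.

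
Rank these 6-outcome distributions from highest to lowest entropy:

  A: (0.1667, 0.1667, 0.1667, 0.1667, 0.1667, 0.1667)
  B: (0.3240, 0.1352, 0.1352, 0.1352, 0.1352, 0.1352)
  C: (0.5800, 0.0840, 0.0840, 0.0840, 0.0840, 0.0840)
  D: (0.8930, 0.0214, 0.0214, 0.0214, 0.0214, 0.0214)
A > B > C > D

Key insight: Entropy is maximized by uniform distributions and minimized by concentrated distributions.

Entropies:
  H(A) = 2.5850 bits
  H(B) = 2.4783 bits
  H(C) = 1.9567 bits
  H(D) = 0.7392 bits

Ranking: A > B > C > D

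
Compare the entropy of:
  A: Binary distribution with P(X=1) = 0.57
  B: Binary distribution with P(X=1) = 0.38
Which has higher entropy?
A

For binary distributions, entropy is maximized at p=0.5 and decreases as p moves toward 0 or 1.

H(A) = H(0.57) = 0.9858 bits
H(B) = H(0.38) = 0.9580 bits

Distribution A (p=0.57) is closer to uniform (p=0.5), so it has higher entropy.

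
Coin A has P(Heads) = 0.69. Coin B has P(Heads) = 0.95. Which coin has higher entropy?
A

For binary distributions, entropy is maximized at p=0.5 and decreases as p moves toward 0 or 1.

H(A) = H(0.69) = 0.8932 bits
H(B) = H(0.95) = 0.2864 bits

Distribution A (p=0.69) is closer to uniform (p=0.5), so it has higher entropy.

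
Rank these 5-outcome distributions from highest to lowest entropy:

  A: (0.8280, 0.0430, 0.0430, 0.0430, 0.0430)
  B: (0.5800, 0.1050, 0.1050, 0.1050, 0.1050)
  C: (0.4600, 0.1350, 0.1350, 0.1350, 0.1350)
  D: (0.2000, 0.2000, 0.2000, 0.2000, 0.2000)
D > C > B > A

Key insight: Entropy is maximized by uniform distributions and minimized by concentrated distributions.

Entropies:
  H(A) = 1.0063 bits
  H(B) = 1.8215 bits
  H(C) = 2.0754 bits
  H(D) = 2.3219 bits

Ranking: D > C > B > A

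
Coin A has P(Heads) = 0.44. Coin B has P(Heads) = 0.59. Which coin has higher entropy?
A

For binary distributions, entropy is maximized at p=0.5 and decreases as p moves toward 0 or 1.

H(A) = H(0.44) = 0.9896 bits
H(B) = H(0.59) = 0.9765 bits

Distribution A (p=0.44) is closer to uniform (p=0.5), so it has higher entropy.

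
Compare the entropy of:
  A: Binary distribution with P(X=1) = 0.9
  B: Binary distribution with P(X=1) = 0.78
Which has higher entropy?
B

For binary distributions, entropy is maximized at p=0.5 and decreases as p moves toward 0 or 1.

H(A) = H(0.9) = 0.4690 bits
H(B) = H(0.78) = 0.7602 bits

Distribution B (p=0.78) is closer to uniform (p=0.5), so it has higher entropy.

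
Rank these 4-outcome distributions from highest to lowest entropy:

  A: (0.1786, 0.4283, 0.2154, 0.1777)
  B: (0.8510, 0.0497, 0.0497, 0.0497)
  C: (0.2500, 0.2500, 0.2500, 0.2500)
C > A > B

Key insight: Entropy is maximized by uniform distributions and minimized by concentrated distributions.

- Uniform distributions have maximum entropy log₂(4) = 2.0000 bits
- The more "peaked" or concentrated a distribution, the lower its entropy

Entropies:
  H(A) = 1.8878 bits
  H(B) = 0.8435 bits
  H(C) = 2.0000 bits

Ranking: C > A > B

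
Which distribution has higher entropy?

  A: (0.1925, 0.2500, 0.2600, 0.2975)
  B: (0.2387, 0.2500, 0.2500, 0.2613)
B

Both distributions are close to uniform, making this a harder comparison.

H(A) = 1.9832 bits
H(B) = 1.9993 bits

The distribution closer to uniform has higher entropy.
Answer: B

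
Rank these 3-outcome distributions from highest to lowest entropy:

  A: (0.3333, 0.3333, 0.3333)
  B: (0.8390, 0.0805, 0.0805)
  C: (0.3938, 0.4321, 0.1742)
A > C > B

Key insight: Entropy is maximized by uniform distributions and minimized by concentrated distributions.

- Uniform distributions have maximum entropy log₂(3) = 1.5850 bits
- The more "peaked" or concentrated a distribution, the lower its entropy

Entropies:
  H(A) = 1.5850 bits
  H(B) = 0.7977 bits
  H(C) = 1.4917 bits

Ranking: A > C > B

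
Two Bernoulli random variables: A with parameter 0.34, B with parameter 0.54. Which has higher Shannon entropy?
B

For binary distributions, entropy is maximized at p=0.5 and decreases as p moves toward 0 or 1.

H(A) = H(0.34) = 0.9248 bits
H(B) = H(0.54) = 0.9954 bits

Distribution B (p=0.54) is closer to uniform (p=0.5), so it has higher entropy.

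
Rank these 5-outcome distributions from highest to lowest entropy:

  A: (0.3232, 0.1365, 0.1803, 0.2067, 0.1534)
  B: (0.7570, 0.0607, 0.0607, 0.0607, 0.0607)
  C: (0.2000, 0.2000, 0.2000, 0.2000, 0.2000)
C > A > B

Key insight: Entropy is maximized by uniform distributions and minimized by concentrated distributions.

- Uniform distributions have maximum entropy log₂(5) = 2.3219 bits
- The more "peaked" or concentrated a distribution, the lower its entropy

Entropies:
  H(A) = 2.2494 bits
  H(B) = 1.2860 bits
  H(C) = 2.3219 bits

Ranking: C > A > B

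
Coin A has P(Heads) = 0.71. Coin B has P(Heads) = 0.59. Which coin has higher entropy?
B

For binary distributions, entropy is maximized at p=0.5 and decreases as p moves toward 0 or 1.

H(A) = H(0.71) = 0.8687 bits
H(B) = H(0.59) = 0.9765 bits

Distribution B (p=0.59) is closer to uniform (p=0.5), so it has higher entropy.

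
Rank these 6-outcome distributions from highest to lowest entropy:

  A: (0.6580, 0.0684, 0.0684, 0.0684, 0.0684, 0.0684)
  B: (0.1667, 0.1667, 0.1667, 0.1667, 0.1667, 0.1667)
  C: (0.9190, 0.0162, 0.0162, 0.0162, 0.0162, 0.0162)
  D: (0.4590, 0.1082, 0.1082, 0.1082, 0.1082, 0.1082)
B > D > A > C

Key insight: Entropy is maximized by uniform distributions and minimized by concentrated distributions.

Entropies:
  H(A) = 1.7208 bits
  H(B) = 2.5850 bits
  H(C) = 0.5938 bits
  H(D) = 2.2513 bits

Ranking: B > D > A > C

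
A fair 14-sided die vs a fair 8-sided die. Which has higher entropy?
14-sided die

Both are uniform distributions; for uniform over n outcomes, H = log₂(n). H(14-sided) = log₂(14) = 3.807 bits and H(8-sided) = log₂(8) = 3.000 bits. More outcomes in a uniform distribution means higher entropy.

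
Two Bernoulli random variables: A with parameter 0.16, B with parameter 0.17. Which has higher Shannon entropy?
B

For binary distributions, entropy is maximized at p=0.5 and decreases as p moves toward 0 or 1.

H(A) = H(0.16) = 0.6343 bits
H(B) = H(0.17) = 0.6577 bits

Distribution B (p=0.17) is closer to uniform (p=0.5), so it has higher entropy.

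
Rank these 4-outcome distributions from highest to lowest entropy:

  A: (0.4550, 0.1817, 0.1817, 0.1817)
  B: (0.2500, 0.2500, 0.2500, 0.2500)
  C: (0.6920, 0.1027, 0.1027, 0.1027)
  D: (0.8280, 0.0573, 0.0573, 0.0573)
B > A > C > D

Key insight: Entropy is maximized by uniform distributions and minimized by concentrated distributions.

Entropies:
  H(A) = 1.8580 bits
  H(B) = 2.0000 bits
  H(C) = 1.3790 bits
  H(D) = 0.9349 bits

Ranking: B > A > C > D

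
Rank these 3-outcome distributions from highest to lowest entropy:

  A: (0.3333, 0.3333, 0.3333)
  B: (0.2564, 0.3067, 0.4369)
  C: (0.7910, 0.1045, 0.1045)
A > B > C

Key insight: Entropy is maximized by uniform distributions and minimized by concentrated distributions.

- Uniform distributions have maximum entropy log₂(3) = 1.5850 bits
- The more "peaked" or concentrated a distribution, the lower its entropy

Entropies:
  H(A) = 1.5850 bits
  H(B) = 1.5483 bits
  H(C) = 0.9486 bits

Ranking: A > B > C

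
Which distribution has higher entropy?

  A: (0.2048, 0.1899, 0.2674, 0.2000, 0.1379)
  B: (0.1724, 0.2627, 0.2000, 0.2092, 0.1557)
B

Both distributions are close to uniform, making this a harder comparison.

H(A) = 2.2910 bits
H(B) = 2.2982 bits

The distribution closer to uniform has higher entropy.
Answer: B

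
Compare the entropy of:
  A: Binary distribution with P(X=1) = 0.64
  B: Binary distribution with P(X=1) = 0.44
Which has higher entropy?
B

For binary distributions, entropy is maximized at p=0.5 and decreases as p moves toward 0 or 1.

H(A) = H(0.64) = 0.9427 bits
H(B) = H(0.44) = 0.9896 bits

Distribution B (p=0.44) is closer to uniform (p=0.5), so it has higher entropy.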